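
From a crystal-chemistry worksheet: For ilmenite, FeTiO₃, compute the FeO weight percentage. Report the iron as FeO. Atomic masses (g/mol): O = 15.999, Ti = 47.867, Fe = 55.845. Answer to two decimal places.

47.36 wt%

Molar mass of FeTiO₃ = 1·55.845 + 1·47.867 + 3·15.999 = 151.709 g/mol.
Each formula unit contains 1 Fe, equivalent to 1/1 = 1.0000 mol FeO.
M(FeO) = 1×55.845 + 1×15.999 = 71.844 g/mol.
Mass of FeO per formula unit = 1.0000 × 71.844 = 71.844 g.
FeO wt% = 71.844 / 151.709 × 100 = 47.36%.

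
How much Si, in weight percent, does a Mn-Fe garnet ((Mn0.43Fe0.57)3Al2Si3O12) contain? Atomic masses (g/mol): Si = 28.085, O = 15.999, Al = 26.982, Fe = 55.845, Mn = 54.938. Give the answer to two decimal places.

M((Mn0.43Fe0.57)3Al2Si3O12) = 496.572 g/mol.
Si contributes 3 × 28.085 = 84.255 g per mole.
84.255/496.572 = 0.1697 → 16.97%.

16.97 weight percent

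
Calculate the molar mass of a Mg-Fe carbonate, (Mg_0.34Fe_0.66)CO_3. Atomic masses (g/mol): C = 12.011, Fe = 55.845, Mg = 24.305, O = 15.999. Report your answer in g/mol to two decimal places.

105.13 g/mol

Mg: 0.34 × 24.305 = 8.2637
Fe: 0.66 × 55.845 = 36.8577
C: 1 × 12.011 = 12.0110
O: 3 × 15.999 = 47.9970
Summing the contributions gives the formula mass.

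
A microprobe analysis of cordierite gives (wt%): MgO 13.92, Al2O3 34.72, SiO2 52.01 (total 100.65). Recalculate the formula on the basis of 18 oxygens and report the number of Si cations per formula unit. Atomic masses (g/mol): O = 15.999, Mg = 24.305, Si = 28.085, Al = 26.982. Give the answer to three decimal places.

MgO: 13.92/40.304 = 0.34538 mol → 0.34538 mol Mg, 0.34538 mol O.
Al2O3: 34.72/101.961 = 0.34052 mol → 0.68104 mol Al, 1.02156 mol O.
SiO2: 52.01/60.083 = 0.86564 mol → 0.86564 mol Si, 1.73128 mol O.
Total oxygen = 3.09822 mol. Normalization factor = 18/3.09822 = 5.80979.
Si per 18 O = 0.86564 × 5.80979 = 5.029.

5.029 Si apfu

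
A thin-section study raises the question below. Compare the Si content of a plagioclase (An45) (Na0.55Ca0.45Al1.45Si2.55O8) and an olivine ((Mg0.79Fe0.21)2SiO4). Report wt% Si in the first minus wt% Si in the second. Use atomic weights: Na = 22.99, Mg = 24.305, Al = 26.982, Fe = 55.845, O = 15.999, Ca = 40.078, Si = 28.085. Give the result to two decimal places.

8.34 percentage points

Si in Na0.55Ca0.45Al1.45Si2.55O8: molar mass 269.412 g/mol; 2.55×28.085 = 71.617 g → 26.58 wt%.
Si in (Mg0.79Fe0.21)2SiO4: molar mass 153.938 g/mol; 1×28.085 = 28.085 g → 18.24 wt%.
Difference = 26.58 − 18.24 = 8.34 percentage points.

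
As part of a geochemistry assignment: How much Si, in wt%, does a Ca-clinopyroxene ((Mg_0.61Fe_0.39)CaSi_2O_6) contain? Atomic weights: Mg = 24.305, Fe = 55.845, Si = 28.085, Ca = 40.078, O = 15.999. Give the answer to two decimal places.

M((Mg_0.61Fe_0.39)CaSi_2O_6) = 228.848 g/mol.
Si contributes 2 × 28.085 = 56.170 g per mole.
56.170/228.848 = 0.2454 → 24.54%.

24.54 wt%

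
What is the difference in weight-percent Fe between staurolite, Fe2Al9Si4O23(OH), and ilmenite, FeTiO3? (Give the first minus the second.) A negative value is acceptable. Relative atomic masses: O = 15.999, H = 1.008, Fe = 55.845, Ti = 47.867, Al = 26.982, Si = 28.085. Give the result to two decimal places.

Fe in Fe2Al9Si4O23(OH): molar mass 851.852 g/mol; 2×55.845 = 111.690 g → 13.11 wt%.
Fe in FeTiO3: molar mass 151.709 g/mol; 1×55.845 = 55.845 g → 36.81 wt%.
Difference = 13.11 − 36.81 = -23.70 percentage points.

-23.70 percentage points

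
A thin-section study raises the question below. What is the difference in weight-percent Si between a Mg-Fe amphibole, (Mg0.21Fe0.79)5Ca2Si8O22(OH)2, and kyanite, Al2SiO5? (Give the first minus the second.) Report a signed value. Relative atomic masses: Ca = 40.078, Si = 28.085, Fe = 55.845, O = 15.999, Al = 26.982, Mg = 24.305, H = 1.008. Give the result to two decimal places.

6.65 percentage points

M((Mg0.21Fe0.79)5Ca2Si8O22(OH)2) = 936.936 g/mol, so wt% Si = 224.680/936.936 × 100 = 23.98%.
M(Al2SiO5) = 162.044 g/mol, so wt% Si = 28.085/162.044 × 100 = 17.33%.
23.98 − 17.33 = 6.65 pp.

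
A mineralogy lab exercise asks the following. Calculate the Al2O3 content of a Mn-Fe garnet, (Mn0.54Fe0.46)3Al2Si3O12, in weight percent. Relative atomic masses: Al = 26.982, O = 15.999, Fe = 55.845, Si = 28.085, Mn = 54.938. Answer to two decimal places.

Formula mass = 496.273 g/mol.
2 Al → 1.0000 mol Al2O3 per formula unit; M(Al2O3) = 101.961, so Al2O3 mass = 101.961 g.
101.961/496.273 × 100 = 20.55 wt%.

20.55 wt%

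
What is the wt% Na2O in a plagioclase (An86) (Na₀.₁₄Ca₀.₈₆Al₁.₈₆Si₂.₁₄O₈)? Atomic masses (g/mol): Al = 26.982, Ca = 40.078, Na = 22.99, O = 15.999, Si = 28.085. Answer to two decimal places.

Formula mass = 275.966 g/mol.
0.14 Na → 0.0700 mol Na2O per formula unit; M(Na2O) = 61.979, so Na2O mass = 4.339 g.
4.339/275.966 × 100 = 1.57 wt%.

1.57 wt%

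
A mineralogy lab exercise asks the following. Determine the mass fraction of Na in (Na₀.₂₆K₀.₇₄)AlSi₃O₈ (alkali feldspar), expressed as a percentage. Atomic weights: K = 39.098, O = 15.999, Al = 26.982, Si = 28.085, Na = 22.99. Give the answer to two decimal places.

M((Na₀.₂₆K₀.₇₄)AlSi₃O₈) = 274.139 g/mol.
Na contributes 0.26 × 22.99 = 5.977 g per mole.
5.977/274.139 = 0.0218 → 2.18%.

2.18 mass %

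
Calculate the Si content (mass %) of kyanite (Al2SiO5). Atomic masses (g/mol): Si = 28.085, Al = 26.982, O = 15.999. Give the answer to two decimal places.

17.33 mass %

M(Al2SiO5) = 162.044 g/mol.
Si contributes 1 × 28.085 = 28.085 g per mole.
28.085/162.044 = 0.1733 → 17.33%.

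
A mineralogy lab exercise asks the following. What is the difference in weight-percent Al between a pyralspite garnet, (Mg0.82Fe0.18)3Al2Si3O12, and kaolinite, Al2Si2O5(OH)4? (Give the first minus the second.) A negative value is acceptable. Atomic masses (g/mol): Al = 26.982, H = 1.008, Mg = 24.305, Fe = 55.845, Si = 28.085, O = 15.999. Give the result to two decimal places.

First mineral: 53.964 g Al in 420.154 g formula = 12.84 wt% Al.
Second mineral: 53.964 g Al in 258.157 g formula = 20.90 wt% Al.
12.84% − 20.90% gives a difference of -8.06 percentage points.

-8.06 percentage points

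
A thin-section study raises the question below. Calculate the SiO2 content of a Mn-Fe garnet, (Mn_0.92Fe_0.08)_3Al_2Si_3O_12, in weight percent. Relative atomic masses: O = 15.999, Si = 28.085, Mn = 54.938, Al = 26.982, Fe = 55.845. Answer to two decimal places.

M((Mn_0.92Fe_0.08)_3Al_2Si_3O_12) = 495.239 g/mol; M(SiO2) = 60.083 g/mol.
Moles SiO2 per formula unit = 3 Si ÷ 1 = 3.0000.
SiO2 fraction = (3.0000 × 60.083) / 495.239 = 180.249/495.239 = 0.3640.

36.40 wt%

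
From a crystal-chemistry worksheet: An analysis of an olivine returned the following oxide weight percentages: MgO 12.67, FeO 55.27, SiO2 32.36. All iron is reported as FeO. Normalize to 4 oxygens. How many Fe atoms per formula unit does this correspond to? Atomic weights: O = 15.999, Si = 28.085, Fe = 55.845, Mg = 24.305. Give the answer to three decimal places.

1.424 Fe apfu

12.67 wt% MgO ÷ 40.304 g/mol = 0.31436 mol, giving 0.31436 Mg and 0.31436 O.
55.27 wt% FeO ÷ 71.844 g/mol = 0.76931 mol, giving 0.76931 Fe and 0.76931 O.
32.36 wt% SiO2 ÷ 60.083 g/mol = 0.53859 mol, giving 0.53859 Si and 1.07718 O.
Oxygen sums to 2.16085; scaling by 4/2.16085 = 1.85112 puts the formula on 4 O.
Fe: 0.76931 × 1.85112 = 1.424 atoms per formula unit.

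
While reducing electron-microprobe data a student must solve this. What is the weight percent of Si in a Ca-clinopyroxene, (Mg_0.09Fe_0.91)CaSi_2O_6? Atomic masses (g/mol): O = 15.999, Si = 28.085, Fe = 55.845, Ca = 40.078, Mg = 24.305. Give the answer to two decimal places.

22.90 weight percent

M((Mg_0.09Fe_0.91)CaSi_2O_6) = 245.248 g/mol.
Si contributes 2 × 28.085 = 56.170 g per mole.
56.170/245.248 = 0.2290 → 22.90%.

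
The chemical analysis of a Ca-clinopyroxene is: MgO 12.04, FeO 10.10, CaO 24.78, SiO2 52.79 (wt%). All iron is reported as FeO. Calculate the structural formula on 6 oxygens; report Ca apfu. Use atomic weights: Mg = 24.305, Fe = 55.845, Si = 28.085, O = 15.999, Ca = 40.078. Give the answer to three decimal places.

1.005 Ca apfu

MgO (M=40.304): mol = 0.29873; Mg = 0.29873, O = 0.29873.
FeO (M=71.844): mol = 0.14058; Fe = 0.14058, O = 0.14058.
CaO (M=56.077): mol = 0.44189; Ca = 0.44189, O = 0.44189.
SiO2 (M=60.083): mol = 0.87862; Si = 0.87862, O = 1.75724.
ΣO = 2.63844; factor = 6/ΣO = 2.27407.
Ca apfu = 0.44189 × 2.27407 = 1.005.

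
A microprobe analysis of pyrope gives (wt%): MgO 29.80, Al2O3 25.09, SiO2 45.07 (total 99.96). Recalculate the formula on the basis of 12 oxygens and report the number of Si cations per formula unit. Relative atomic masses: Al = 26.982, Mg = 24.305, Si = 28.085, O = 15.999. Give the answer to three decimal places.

MgO: 29.80/40.304 = 0.73938 mol → 0.73938 mol Mg, 0.73938 mol O.
Al2O3: 25.09/101.961 = 0.24607 mol → 0.49214 mol Al, 0.73821 mol O.
SiO2: 45.07/60.083 = 0.75013 mol → 0.75013 mol Si, 1.50026 mol O.
Total oxygen = 2.97785 mol. Normalization factor = 12/2.97785 = 4.02975.
Si per 12 O = 0.75013 × 4.02975 = 3.023.

3.023 Si apfu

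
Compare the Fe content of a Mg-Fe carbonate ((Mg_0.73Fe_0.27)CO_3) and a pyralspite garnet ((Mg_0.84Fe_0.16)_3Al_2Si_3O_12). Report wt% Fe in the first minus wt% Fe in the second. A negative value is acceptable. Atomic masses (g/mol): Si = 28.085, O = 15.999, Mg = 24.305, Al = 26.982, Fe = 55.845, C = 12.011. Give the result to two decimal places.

M((Mg_0.73Fe_0.27)CO_3) = 92.829 g/mol, so wt% Fe = 15.078/92.829 × 100 = 16.24%.
M((Mg_0.84Fe_0.16)_3Al_2Si_3O_12) = 418.261 g/mol, so wt% Fe = 26.806/418.261 × 100 = 6.41%.
16.24 − 6.41 = 9.83 pp.

9.83 percentage points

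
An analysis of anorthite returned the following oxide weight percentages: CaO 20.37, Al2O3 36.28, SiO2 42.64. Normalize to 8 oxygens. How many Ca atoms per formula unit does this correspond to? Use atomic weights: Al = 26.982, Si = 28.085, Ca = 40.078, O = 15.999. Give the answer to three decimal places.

1.020 Ca apfu

CaO: 20.37/56.077 = 0.36325 mol → 0.36325 mol Ca, 0.36325 mol O.
Al2O3: 36.28/101.961 = 0.35582 mol → 0.71164 mol Al, 1.06746 mol O.
SiO2: 42.64/60.083 = 0.70968 mol → 0.70968 mol Si, 1.41936 mol O.
Total oxygen = 2.85007 mol. Normalization factor = 8/2.85007 = 2.80695.
Ca per 8 O = 0.36325 × 2.80695 = 1.020.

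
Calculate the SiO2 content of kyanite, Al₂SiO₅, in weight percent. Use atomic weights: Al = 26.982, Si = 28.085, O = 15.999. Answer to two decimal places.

Formula mass = 162.044 g/mol.
1 Si → 1.0000 mol SiO2 per formula unit; M(SiO2) = 60.083, so SiO2 mass = 60.083 g.
60.083/162.044 × 100 = 37.08 wt%.

37.08 wt%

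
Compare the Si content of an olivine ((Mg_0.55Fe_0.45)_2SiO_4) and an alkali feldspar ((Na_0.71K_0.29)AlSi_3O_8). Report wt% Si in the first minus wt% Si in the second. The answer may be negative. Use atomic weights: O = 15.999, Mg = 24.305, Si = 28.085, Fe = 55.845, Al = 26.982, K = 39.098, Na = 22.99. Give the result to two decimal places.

-14.96 percentage points

M((Mg_0.55Fe_0.45)_2SiO_4) = 169.077 g/mol, so wt% Si = 28.085/169.077 × 100 = 16.61%.
M((Na_0.71K_0.29)AlSi_3O_8) = 266.890 g/mol, so wt% Si = 84.255/266.890 × 100 = 31.57%.
16.61 − 31.57 = -14.96 pp.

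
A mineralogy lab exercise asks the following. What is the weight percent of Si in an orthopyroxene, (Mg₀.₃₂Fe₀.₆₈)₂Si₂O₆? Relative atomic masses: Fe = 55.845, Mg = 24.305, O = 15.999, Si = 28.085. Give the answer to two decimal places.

Formula mass = 0.64·24.305 + 1.36·55.845 + 2·28.085 + 6·15.999 = 243.668 g/mol, of which 56.170 g is Si.
So Si makes up 56.170/243.668 = 0.2305 of the mass, i.e. 23.05%.

23.05 weight percent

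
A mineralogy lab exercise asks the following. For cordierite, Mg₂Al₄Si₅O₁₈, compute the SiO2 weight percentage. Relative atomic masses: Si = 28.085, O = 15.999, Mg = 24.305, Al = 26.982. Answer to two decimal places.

M(Mg₂Al₄Si₅O₁₈) = 584.945 g/mol; M(SiO2) = 60.083 g/mol.
Moles SiO2 per formula unit = 5 Si ÷ 1 = 5.0000.
SiO2 fraction = (5.0000 × 60.083) / 584.945 = 300.415/584.945 = 0.5136.

51.36 wt%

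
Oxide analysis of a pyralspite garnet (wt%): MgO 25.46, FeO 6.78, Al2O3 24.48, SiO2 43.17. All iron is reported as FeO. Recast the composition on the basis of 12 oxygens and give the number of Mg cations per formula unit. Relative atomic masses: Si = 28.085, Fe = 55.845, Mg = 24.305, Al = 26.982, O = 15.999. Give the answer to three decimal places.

2.629 Mg apfu

MgO (M=40.304): mol = 0.63170; Mg = 0.63170, O = 0.63170.
FeO (M=71.844): mol = 0.09437; Fe = 0.09437, O = 0.09437.
Al2O3 (M=101.961): mol = 0.24009; Al = 0.48018, O = 0.72027.
SiO2 (M=60.083): mol = 0.71851; Si = 0.71851, O = 1.43702.
ΣO = 2.88336; factor = 12/ΣO = 4.16181.
Mg apfu = 0.63170 × 4.16181 = 2.629.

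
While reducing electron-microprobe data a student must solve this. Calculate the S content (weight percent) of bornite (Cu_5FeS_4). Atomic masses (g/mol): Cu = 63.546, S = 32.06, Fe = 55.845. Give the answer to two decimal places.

Molar mass of Cu_5FeS_4: 5·63.546 + 1·55.845 + 4·32.06 = 501.815 g/mol.
Mass of S per formula unit: 4 × 32.06 = 128.240 g.
Weight fraction S = 128.240 / 501.815 = 0.2556.

25.56 weight percent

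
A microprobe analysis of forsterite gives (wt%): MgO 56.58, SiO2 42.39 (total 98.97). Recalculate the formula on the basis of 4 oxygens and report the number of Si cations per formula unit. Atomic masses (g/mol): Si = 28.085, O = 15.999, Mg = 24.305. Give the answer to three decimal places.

1.003 Si apfu

MgO: 56.58/40.304 = 1.40383 mol → 1.40383 mol Mg, 1.40383 mol O.
SiO2: 42.39/60.083 = 0.70552 mol → 0.70552 mol Si, 1.41104 mol O.
Total oxygen = 2.81487 mol. Normalization factor = 4/2.81487 = 1.42102.
Si per 4 O = 0.70552 × 1.42102 = 1.003.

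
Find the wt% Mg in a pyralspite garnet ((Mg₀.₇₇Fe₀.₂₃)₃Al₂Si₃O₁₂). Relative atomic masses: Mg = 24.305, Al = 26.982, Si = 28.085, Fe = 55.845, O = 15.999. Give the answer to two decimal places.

Formula mass = 2.31·24.305 + 0.69·55.845 + 2·26.982 + 3·28.085 + 12·15.999 = 424.885 g/mol, of which 56.145 g is Mg.
So Mg makes up 56.145/424.885 = 0.1321 of the mass, i.e. 13.21%.

13.21 mass %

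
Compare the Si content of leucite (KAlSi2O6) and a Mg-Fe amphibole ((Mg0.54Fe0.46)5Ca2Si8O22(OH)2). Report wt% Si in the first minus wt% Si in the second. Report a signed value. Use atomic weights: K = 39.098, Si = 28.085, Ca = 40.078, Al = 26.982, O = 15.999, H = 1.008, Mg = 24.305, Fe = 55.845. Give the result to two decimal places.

0.35 percentage points

M(KAlSi2O6) = 218.244 g/mol, so wt% Si = 56.170/218.244 × 100 = 25.74%.
M((Mg0.54Fe0.46)5Ca2Si8O22(OH)2) = 884.895 g/mol, so wt% Si = 224.680/884.895 × 100 = 25.39%.
25.74 − 25.39 = 0.35 pp.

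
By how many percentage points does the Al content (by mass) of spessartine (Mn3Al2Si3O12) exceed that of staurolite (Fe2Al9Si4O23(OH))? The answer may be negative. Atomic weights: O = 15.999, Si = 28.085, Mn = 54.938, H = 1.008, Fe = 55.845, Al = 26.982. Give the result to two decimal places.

M(Mn3Al2Si3O12) = 495.021 g/mol, so wt% Al = 53.964/495.021 × 100 = 10.90%.
M(Fe2Al9Si4O23(OH)) = 851.852 g/mol, so wt% Al = 242.838/851.852 × 100 = 28.51%.
10.90 − 28.51 = -17.61 pp.

-17.61 percentage points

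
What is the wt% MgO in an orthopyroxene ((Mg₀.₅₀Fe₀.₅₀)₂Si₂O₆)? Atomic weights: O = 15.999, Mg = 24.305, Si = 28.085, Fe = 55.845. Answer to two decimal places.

17.35 wt%

Formula mass = 232.314 g/mol.
1 Mg → 1.0000 mol MgO per formula unit; M(MgO) = 40.304, so MgO mass = 40.304 g.
40.304/232.314 × 100 = 17.35 wt%.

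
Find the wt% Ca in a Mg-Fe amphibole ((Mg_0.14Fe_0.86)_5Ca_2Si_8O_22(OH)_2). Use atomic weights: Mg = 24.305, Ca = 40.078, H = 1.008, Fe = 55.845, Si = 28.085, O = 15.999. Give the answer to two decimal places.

Formula mass = 0.70*24.305 + 4.30*55.845 + 2*40.078 + 8*28.085 + 24*15.999 + 2*1.008 = 947.975 g/mol, of which 80.156 g is Ca.
So Ca makes up 80.156/947.975 = 0.0846 of the mass, i.e. 8.46%.

8.46 wt%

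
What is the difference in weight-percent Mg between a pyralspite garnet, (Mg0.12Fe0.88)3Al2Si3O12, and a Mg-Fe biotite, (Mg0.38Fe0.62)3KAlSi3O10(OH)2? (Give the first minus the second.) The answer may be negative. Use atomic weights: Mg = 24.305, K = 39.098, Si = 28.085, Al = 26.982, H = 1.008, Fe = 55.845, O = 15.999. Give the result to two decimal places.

-4.02 percentage points

Mg in (Mg0.12Fe0.88)3Al2Si3O12: molar mass 486.388 g/mol; 0.36×24.305 = 8.750 g → 1.80 wt%.
Mg in (Mg0.38Fe0.62)3KAlSi3O10(OH)2: molar mass 475.918 g/mol; 1.14×24.305 = 27.708 g → 5.82 wt%.
Difference = 1.80 − 5.82 = -4.02 percentage points.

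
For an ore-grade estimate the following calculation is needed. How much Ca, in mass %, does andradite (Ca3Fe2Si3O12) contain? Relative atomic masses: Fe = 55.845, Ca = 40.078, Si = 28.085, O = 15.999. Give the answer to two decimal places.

23.66 mass %

Formula mass = 3*40.078 + 2*55.845 + 3*28.085 + 12*15.999 = 508.167 g/mol, of which 120.234 g is Ca.
So Ca makes up 120.234/508.167 = 0.2366 of the mass, i.e. 23.66%.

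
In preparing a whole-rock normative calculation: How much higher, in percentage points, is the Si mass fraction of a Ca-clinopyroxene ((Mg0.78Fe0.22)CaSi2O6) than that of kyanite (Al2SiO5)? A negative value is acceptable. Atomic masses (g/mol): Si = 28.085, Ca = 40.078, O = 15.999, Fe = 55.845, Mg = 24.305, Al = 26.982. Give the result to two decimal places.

7.80 percentage points

M((Mg0.78Fe0.22)CaSi2O6) = 223.486 g/mol, so wt% Si = 56.170/223.486 × 100 = 25.13%.
M(Al2SiO5) = 162.044 g/mol, so wt% Si = 28.085/162.044 × 100 = 17.33%.
25.13 − 17.33 = 7.80 pp.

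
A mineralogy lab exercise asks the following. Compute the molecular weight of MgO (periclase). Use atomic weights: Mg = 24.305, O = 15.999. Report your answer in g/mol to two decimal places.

The formula mass is the sum 1·24.305 + 1·15.999.

40.30 g/mol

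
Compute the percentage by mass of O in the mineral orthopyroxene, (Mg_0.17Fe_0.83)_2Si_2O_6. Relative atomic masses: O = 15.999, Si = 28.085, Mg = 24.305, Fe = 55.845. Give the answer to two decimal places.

Molar mass of (Mg_0.17Fe_0.83)_2Si_2O_6: 0.34×24.305 + 1.66×55.845 + 2×28.085 + 6×15.999 = 253.130 g/mol.
Mass of O per formula unit: 6 × 15.999 = 95.994 g.
Weight fraction O = 95.994 / 253.130 = 0.3792.

37.92 mass %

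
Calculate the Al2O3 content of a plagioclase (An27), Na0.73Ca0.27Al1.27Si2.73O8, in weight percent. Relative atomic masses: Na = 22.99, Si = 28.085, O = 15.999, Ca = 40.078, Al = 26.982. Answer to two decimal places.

M(Na0.73Ca0.27Al1.27Si2.73O8) = 266.535 g/mol; M(Al2O3) = 101.961 g/mol.
Moles Al2O3 per formula unit = 1.27 Al ÷ 2 = 0.6350.
Al2O3 fraction = (0.6350 × 101.961) / 266.535 = 64.745/266.535 = 0.2429.

24.29 wt%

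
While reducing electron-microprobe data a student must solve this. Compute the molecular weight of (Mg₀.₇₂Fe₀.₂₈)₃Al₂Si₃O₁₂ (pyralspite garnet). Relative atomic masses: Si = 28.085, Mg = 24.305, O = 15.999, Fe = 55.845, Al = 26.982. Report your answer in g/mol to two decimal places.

429.62 g/mol

Mg: 2.16 × 24.305 = 52.4988
Fe: 0.84 × 55.845 = 46.9098
Al: 2 × 26.982 = 53.9640
Si: 3 × 28.085 = 84.2550
O: 12 × 15.999 = 191.9880
Summing the contributions gives the formula mass.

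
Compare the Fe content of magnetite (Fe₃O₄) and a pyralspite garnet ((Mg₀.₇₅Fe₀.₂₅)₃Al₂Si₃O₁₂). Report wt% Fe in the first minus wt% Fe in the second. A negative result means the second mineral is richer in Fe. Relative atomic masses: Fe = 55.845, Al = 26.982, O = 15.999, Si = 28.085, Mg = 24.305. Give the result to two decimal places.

62.55 percentage points

First mineral: 167.535 g Fe in 231.531 g formula = 72.36 wt% Fe.
Second mineral: 41.884 g Fe in 426.777 g formula = 9.81 wt% Fe.
72.36% − 9.81% gives a difference of 62.55 percentage points.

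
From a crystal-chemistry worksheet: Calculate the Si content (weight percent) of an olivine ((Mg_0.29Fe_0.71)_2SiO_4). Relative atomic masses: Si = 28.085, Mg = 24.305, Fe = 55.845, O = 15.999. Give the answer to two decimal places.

Molar mass of (Mg_0.29Fe_0.71)_2SiO_4: 0.58×24.305 + 1.42×55.845 + 1×28.085 + 4×15.999 = 185.478 g/mol.
Mass of Si per formula unit: 1 × 28.085 = 28.085 g.
Weight fraction Si = 28.085 / 185.478 = 0.1514.

15.14 weight percent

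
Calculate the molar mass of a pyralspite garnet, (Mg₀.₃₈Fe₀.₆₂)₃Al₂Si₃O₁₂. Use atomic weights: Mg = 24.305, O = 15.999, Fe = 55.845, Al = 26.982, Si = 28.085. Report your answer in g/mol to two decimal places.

461.79 g/mol

The formula mass is the sum 1.14×24.305 + 1.86×55.845 + 2×26.982 + 3×28.085 + 12×15.999.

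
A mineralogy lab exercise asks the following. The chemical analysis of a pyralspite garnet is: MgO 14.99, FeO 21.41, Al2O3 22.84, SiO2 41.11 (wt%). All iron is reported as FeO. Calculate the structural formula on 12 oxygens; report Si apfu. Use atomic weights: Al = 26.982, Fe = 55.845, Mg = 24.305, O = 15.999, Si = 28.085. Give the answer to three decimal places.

MgO (M=40.304): mol = 0.37192; Mg = 0.37192, O = 0.37192.
FeO (M=71.844): mol = 0.29801; Fe = 0.29801, O = 0.29801.
Al2O3 (M=101.961): mol = 0.22401; Al = 0.44802, O = 0.67203.
SiO2 (M=60.083): mol = 0.68422; Si = 0.68422, O = 1.36844.
ΣO = 2.71040; factor = 12/ΣO = 4.42739.
Si apfu = 0.68422 × 4.42739 = 3.029.

3.029 Si apfu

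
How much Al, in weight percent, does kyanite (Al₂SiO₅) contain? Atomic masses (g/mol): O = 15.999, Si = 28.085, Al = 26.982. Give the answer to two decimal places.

M(Al₂SiO₅) = 162.044 g/mol.
Al contributes 2 × 26.982 = 53.964 g per mole.
53.964/162.044 = 0.3330 → 33.30%.

33.30 weight percent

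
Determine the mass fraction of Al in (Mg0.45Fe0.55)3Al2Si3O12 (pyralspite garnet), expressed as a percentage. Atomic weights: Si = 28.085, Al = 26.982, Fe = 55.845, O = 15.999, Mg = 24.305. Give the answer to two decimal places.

Formula mass = 1.35·24.305 + 1.65·55.845 + 2·26.982 + 3·28.085 + 12·15.999 = 455.163 g/mol, of which 53.964 g is Al.
So Al makes up 53.964/455.163 = 0.1186 of the mass, i.e. 11.86%.

11.86 weight percent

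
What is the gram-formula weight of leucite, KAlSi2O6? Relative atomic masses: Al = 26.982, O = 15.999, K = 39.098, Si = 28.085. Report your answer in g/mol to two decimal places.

218.24 g/mol

K: 1 × 39.098 = 39.0980
Al: 1 × 26.982 = 26.9820
Si: 2 × 28.085 = 56.1700
O: 6 × 15.999 = 95.9940
Summing the contributions gives the formula mass.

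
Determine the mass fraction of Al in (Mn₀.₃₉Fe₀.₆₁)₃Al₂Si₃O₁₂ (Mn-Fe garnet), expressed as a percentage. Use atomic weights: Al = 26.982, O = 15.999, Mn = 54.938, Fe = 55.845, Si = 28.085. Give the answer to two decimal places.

10.86 mass %

M((Mn₀.₃₉Fe₀.₆₁)₃Al₂Si₃O₁₂) = 496.681 g/mol.
Al contributes 2 × 26.982 = 53.964 g per mole.
53.964/496.681 = 0.1086 → 10.86%.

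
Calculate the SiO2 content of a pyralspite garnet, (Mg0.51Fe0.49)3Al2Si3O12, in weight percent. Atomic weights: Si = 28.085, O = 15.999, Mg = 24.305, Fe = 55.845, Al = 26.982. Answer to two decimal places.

Formula mass = 449.486 g/mol.
3 Si → 3.0000 mol SiO2 per formula unit; M(SiO2) = 60.083, so SiO2 mass = 180.249 g.
180.249/449.486 × 100 = 40.10 wt%.

40.10 wt%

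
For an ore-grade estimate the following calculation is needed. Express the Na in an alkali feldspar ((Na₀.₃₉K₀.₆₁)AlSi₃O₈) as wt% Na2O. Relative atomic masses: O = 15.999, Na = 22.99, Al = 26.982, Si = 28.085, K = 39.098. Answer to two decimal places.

Formula mass = 272.045 g/mol.
0.39 Na → 0.1950 mol Na2O per formula unit; M(Na2O) = 61.979, so Na2O mass = 12.086 g.
12.086/272.045 × 100 = 4.44 wt%.

4.44 wt%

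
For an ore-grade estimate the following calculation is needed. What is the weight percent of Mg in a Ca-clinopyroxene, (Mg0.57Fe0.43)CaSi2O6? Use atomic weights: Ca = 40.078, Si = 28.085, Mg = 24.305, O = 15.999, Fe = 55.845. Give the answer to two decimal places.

6.02 weight percent

Formula mass = 0.57·24.305 + 0.43·55.845 + 1·40.078 + 2·28.085 + 6·15.999 = 230.109 g/mol, of which 13.854 g is Mg.
So Mg makes up 13.854/230.109 = 0.0602 of the mass, i.e. 6.02%.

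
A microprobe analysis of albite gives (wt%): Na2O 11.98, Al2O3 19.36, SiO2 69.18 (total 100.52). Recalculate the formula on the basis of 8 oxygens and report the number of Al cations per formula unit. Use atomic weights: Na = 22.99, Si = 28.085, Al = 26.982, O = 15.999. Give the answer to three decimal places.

Na2O (M=61.979): mol = 0.19329; Na = 0.38658, O = 0.19329.
Al2O3 (M=101.961): mol = 0.18988; Al = 0.37976, O = 0.56964.
SiO2 (M=60.083): mol = 1.15141; Si = 1.15141, O = 2.30282.
ΣO = 3.06575; factor = 8/ΣO = 2.60948.
Al apfu = 0.37976 × 2.60948 = 0.991.

0.991 Al apfu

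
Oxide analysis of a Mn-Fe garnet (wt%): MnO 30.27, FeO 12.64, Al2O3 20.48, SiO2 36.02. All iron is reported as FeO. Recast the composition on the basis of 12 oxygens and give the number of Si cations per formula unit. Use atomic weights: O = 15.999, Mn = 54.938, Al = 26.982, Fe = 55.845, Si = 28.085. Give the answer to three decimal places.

2.992 Si apfu

30.27 wt% MnO ÷ 70.937 g/mol = 0.42672 mol, giving 0.42672 Mn and 0.42672 O.
12.64 wt% FeO ÷ 71.844 g/mol = 0.17594 mol, giving 0.17594 Fe and 0.17594 O.
20.48 wt% Al2O3 ÷ 101.961 g/mol = 0.20086 mol, giving 0.40172 Al and 0.60258 O.
36.02 wt% SiO2 ÷ 60.083 g/mol = 0.59950 mol, giving 0.59950 Si and 1.19900 O.
Oxygen sums to 2.40424; scaling by 12/2.40424 = 4.99118 puts the formula on 12 O.
Si: 0.59950 × 4.99118 = 2.992 atoms per formula unit.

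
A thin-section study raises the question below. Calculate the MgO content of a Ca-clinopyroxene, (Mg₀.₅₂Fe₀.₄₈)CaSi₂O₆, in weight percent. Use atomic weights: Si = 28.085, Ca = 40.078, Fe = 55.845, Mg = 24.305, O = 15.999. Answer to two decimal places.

M((Mg₀.₅₂Fe₀.₄₈)CaSi₂O₆) = 231.686 g/mol; M(MgO) = 40.304 g/mol.
Moles MgO per formula unit = 0.52 Mg ÷ 1 = 0.5200.
MgO fraction = (0.5200 × 40.304) / 231.686 = 20.958/231.686 = 0.0905.

9.05 wt%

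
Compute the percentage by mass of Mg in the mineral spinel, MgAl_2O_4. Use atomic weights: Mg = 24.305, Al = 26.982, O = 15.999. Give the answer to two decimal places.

Molar mass of MgAl_2O_4: 1×24.305 + 2×26.982 + 4×15.999 = 142.265 g/mol.
Mass of Mg per formula unit: 1 × 24.305 = 24.305 g.
Weight fraction Mg = 24.305 / 142.265 = 0.1708.

17.08 weight percent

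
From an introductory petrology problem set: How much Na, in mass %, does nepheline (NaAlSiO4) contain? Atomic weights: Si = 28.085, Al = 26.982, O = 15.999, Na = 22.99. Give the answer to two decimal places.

16.18 mass %

Molar mass of NaAlSiO4: 1×22.99 + 1×26.982 + 1×28.085 + 4×15.999 = 142.053 g/mol.
Mass of Na per formula unit: 1 × 22.99 = 22.990 g.
Weight fraction Na = 22.990 / 142.053 = 0.1618.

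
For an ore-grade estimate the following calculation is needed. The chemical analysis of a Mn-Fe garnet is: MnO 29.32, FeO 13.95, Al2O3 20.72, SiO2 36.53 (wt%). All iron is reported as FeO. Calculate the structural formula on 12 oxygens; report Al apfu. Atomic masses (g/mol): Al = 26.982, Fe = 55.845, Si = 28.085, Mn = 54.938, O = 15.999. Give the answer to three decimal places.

2.004 Al apfu

29.32 wt% MnO ÷ 70.937 g/mol = 0.41332 mol, giving 0.41332 Mn and 0.41332 O.
13.95 wt% FeO ÷ 71.844 g/mol = 0.19417 mol, giving 0.19417 Fe and 0.19417 O.
20.72 wt% Al2O3 ÷ 101.961 g/mol = 0.20321 mol, giving 0.40642 Al and 0.60963 O.
36.53 wt% SiO2 ÷ 60.083 g/mol = 0.60799 mol, giving 0.60799 Si and 1.21598 O.
Oxygen sums to 2.43310; scaling by 12/2.43310 = 4.93198 puts the formula on 12 O.
Al: 0.40642 × 4.93198 = 2.004 atoms per formula unit.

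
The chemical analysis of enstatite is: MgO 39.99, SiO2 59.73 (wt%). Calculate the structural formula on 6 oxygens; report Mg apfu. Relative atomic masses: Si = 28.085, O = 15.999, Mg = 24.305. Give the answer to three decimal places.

1.997 Mg apfu

MgO: 39.99/40.304 = 0.99221 mol → 0.99221 mol Mg, 0.99221 mol O.
SiO2: 59.73/60.083 = 0.99412 mol → 0.99412 mol Si, 1.98824 mol O.
Total oxygen = 2.98045 mol. Normalization factor = 6/2.98045 = 2.01312.
Mg per 6 O = 0.99221 × 2.01312 = 1.997.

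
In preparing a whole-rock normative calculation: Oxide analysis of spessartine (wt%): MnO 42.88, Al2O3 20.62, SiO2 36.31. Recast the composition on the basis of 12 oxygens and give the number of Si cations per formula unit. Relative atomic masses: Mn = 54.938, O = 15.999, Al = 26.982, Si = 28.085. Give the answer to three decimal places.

2.997 Si apfu

MnO: 42.88/70.937 = 0.60448 mol → 0.60448 mol Mn, 0.60448 mol O.
Al2O3: 20.62/101.961 = 0.20223 mol → 0.40446 mol Al, 0.60669 mol O.
SiO2: 36.31/60.083 = 0.60433 mol → 0.60433 mol Si, 1.20866 mol O.
Total oxygen = 2.41983 mol. Normalization factor = 12/2.41983 = 4.95903.
Si per 12 O = 0.60433 × 4.95903 = 2.997.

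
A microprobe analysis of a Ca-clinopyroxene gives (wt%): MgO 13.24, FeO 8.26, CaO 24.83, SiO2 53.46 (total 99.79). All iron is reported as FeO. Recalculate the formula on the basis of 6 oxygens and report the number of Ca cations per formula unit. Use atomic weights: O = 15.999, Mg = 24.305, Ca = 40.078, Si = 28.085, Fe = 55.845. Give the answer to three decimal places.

MgO: 13.24/40.304 = 0.32850 mol → 0.32850 mol Mg, 0.32850 mol O.
FeO: 8.26/71.844 = 0.11497 mol → 0.11497 mol Fe, 0.11497 mol O.
CaO: 24.83/56.077 = 0.44278 mol → 0.44278 mol Ca, 0.44278 mol O.
SiO2: 53.46/60.083 = 0.88977 mol → 0.88977 mol Si, 1.77954 mol O.
Total oxygen = 2.66579 mol. Normalization factor = 6/2.66579 = 2.25074.
Ca per 6 O = 0.44278 × 2.25074 = 0.997.

0.997 Ca apfu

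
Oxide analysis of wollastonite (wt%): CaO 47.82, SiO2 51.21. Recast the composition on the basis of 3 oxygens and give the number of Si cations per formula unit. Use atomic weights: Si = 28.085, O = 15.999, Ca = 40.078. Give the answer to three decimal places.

CaO (M=56.077): mol = 0.85276; Ca = 0.85276, O = 0.85276.
SiO2 (M=60.083): mol = 0.85232; Si = 0.85232, O = 1.70464.
ΣO = 2.55740; factor = 3/ΣO = 1.17307.
Si apfu = 0.85232 × 1.17307 = 1.000.

1.000 Si apfu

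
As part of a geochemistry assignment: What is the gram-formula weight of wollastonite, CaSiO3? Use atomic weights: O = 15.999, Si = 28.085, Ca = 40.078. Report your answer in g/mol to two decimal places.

The formula mass is the sum 1*40.078 + 1*28.085 + 3*15.999.

116.16 g/mol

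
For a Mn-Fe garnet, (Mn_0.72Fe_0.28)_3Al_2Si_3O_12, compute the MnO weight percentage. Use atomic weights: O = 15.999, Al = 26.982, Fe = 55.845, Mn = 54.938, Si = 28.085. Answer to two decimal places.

30.91 wt%

Formula mass = 495.783 g/mol.
2.16 Mn → 2.1600 mol MnO per formula unit; M(MnO) = 70.937, so MnO mass = 153.224 g.
153.224/495.783 × 100 = 30.91 wt%.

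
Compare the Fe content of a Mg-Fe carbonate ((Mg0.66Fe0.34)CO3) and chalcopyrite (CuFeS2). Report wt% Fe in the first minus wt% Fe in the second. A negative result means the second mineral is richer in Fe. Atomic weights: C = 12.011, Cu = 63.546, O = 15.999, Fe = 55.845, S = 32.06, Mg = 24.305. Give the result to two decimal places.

-10.45 percentage points

M((Mg0.66Fe0.34)CO3) = 95.037 g/mol, so wt% Fe = 18.987/95.037 × 100 = 19.98%.
M(CuFeS2) = 183.511 g/mol, so wt% Fe = 55.845/183.511 × 100 = 30.43%.
19.98 − 30.43 = -10.45 pp.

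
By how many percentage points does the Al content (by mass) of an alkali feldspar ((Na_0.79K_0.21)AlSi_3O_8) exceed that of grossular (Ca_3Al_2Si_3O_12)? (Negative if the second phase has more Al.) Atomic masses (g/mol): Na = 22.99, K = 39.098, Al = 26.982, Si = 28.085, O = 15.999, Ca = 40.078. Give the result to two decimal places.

Al in (Na_0.79K_0.21)AlSi_3O_8: molar mass 265.602 g/mol; 1×26.982 = 26.982 g → 10.16 wt%.
Al in Ca_3Al_2Si_3O_12: molar mass 450.441 g/mol; 2×26.982 = 53.964 g → 11.98 wt%.
Difference = 10.16 − 11.98 = -1.82 percentage points.

-1.82 percentage points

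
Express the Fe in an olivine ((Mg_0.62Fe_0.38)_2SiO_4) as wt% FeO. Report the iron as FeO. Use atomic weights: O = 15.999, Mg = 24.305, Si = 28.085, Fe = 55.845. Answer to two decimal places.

33.16 wt%

Molar mass of (Mg_0.62Fe_0.38)_2SiO_4 = 1.24×24.305 + 0.76×55.845 + 1×28.085 + 4×15.999 = 164.661 g/mol.
Each formula unit contains 0.76 Fe, equivalent to 0.76/1 = 0.7600 mol FeO.
M(FeO) = 1×55.845 + 1×15.999 = 71.844 g/mol.
Mass of FeO per formula unit = 0.7600 × 71.844 = 54.601 g.
FeO wt% = 54.601 / 164.661 × 100 = 33.16%.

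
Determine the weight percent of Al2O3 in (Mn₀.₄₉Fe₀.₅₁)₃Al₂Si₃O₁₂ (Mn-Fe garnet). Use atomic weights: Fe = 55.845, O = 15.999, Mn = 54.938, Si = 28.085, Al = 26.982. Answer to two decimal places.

M((Mn₀.₄₉Fe₀.₅₁)₃Al₂Si₃O₁₂) = 496.409 g/mol; M(Al2O3) = 101.961 g/mol.
Moles Al2O3 per formula unit = 2 Al ÷ 2 = 1.0000.
Al2O3 fraction = (1.0000 × 101.961) / 496.409 = 101.961/496.409 = 0.2054.

20.54 wt%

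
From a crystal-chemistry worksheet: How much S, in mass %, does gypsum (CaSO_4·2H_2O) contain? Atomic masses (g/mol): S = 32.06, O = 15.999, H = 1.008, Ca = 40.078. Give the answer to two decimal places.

18.62 mass %

Formula mass = 1*40.078 + 1*32.06 + 6*15.999 + 4*1.008 = 172.164 g/mol, of which 32.060 g is S.
So S makes up 32.060/172.164 = 0.1862 of the mass, i.e. 18.62%.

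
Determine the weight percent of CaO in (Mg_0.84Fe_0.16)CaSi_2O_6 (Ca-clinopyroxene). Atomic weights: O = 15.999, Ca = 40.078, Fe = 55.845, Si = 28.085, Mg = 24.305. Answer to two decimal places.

25.31 wt%

M((Mg_0.84Fe_0.16)CaSi_2O_6) = 221.593 g/mol; M(CaO) = 56.077 g/mol.
Moles CaO per formula unit = 1 Ca ÷ 1 = 1.0000.
CaO fraction = (1.0000 × 56.077) / 221.593 = 56.077/221.593 = 0.2531.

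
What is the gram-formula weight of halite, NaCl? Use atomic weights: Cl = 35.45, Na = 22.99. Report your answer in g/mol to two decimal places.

58.44 g/mol

M = 1×22.99 + 1×35.45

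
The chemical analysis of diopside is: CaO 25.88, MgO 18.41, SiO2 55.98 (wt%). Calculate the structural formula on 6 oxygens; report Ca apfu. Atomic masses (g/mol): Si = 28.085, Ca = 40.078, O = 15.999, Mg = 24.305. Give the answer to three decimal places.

0.995 Ca apfu

25.88 wt% CaO ÷ 56.077 g/mol = 0.46151 mol, giving 0.46151 Ca and 0.46151 O.
18.41 wt% MgO ÷ 40.304 g/mol = 0.45678 mol, giving 0.45678 Mg and 0.45678 O.
55.98 wt% SiO2 ÷ 60.083 g/mol = 0.93171 mol, giving 0.93171 Si and 1.86342 O.
Oxygen sums to 2.78171; scaling by 6/2.78171 = 2.15695 puts the formula on 6 O.
Ca: 0.46151 × 2.15695 = 0.995 atoms per formula unit.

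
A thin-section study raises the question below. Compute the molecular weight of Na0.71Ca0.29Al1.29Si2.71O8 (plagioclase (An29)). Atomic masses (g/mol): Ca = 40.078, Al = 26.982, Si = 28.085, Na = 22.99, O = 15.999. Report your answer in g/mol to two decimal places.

M = 0.71×22.99 + 0.29×40.078 + 1.29×26.982 + 2.71×28.085 + 8×15.999

266.85 g/mol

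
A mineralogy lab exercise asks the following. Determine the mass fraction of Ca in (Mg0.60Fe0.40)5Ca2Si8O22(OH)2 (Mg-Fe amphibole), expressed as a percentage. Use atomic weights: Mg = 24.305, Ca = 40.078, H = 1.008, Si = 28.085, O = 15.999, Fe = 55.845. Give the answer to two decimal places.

9.16 weight percent

M((Mg0.60Fe0.40)5Ca2Si8O22(OH)2) = 875.433 g/mol.
Ca contributes 2 × 40.078 = 80.156 g per mole.
80.156/875.433 = 0.0916 → 9.16%.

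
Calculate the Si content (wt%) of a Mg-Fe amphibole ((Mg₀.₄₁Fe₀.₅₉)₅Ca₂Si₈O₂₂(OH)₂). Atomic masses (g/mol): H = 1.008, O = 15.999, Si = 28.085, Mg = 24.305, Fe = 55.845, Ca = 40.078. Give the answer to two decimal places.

24.82 wt%

Molar mass of (Mg₀.₄₁Fe₀.₅₉)₅Ca₂Si₈O₂₂(OH)₂: 2.05×24.305 + 2.95×55.845 + 2×40.078 + 8×28.085 + 24×15.999 + 2×1.008 = 905.396 g/mol.
Mass of Si per formula unit: 8 × 28.085 = 224.680 g.
Weight fraction Si = 224.680 / 905.396 = 0.2482.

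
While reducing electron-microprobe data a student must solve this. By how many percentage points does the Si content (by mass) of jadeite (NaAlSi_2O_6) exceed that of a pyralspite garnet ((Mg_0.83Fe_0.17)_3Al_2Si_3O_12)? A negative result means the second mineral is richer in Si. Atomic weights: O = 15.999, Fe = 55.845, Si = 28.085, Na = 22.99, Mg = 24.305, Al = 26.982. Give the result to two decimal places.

7.69 percentage points

M(NaAlSi_2O_6) = 202.136 g/mol, so wt% Si = 56.170/202.136 × 100 = 27.79%.
M((Mg_0.83Fe_0.17)_3Al_2Si_3O_12) = 419.207 g/mol, so wt% Si = 84.255/419.207 × 100 = 20.10%.
27.79 − 20.10 = 7.69 pp.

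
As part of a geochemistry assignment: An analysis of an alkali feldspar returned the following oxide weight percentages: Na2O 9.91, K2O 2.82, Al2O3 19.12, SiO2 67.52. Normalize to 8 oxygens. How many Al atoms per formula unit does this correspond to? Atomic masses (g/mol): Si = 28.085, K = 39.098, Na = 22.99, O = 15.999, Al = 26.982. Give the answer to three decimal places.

Na2O (M=61.979): mol = 0.15989; Na = 0.31978, O = 0.15989.
K2O (M=94.195): mol = 0.02994; K = 0.05988, O = 0.02994.
Al2O3 (M=101.961): mol = 0.18752; Al = 0.37504, O = 0.56256.
SiO2 (M=60.083): mol = 1.12378; Si = 1.12378, O = 2.24756.
ΣO = 2.99995; factor = 8/ΣO = 2.66671.
Al apfu = 0.37504 × 2.66671 = 1.000.

1.000 Al apfu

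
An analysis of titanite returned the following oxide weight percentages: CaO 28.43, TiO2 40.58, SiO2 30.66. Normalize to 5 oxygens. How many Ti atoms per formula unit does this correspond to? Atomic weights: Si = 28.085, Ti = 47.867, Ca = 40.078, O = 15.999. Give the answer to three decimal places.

0.999 Ti apfu

CaO: 28.43/56.077 = 0.50698 mol → 0.50698 mol Ca, 0.50698 mol O.
TiO2: 40.58/79.865 = 0.50811 mol → 0.50811 mol Ti, 1.01622 mol O.
SiO2: 30.66/60.083 = 0.51029 mol → 0.51029 mol Si, 1.02058 mol O.
Total oxygen = 2.54378 mol. Normalization factor = 5/2.54378 = 1.96558.
Ti per 5 O = 0.50811 × 1.96558 = 0.999.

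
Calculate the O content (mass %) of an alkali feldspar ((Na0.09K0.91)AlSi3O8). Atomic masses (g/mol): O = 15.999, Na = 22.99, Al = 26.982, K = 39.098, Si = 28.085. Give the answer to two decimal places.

Molar mass of (Na0.09K0.91)AlSi3O8: 0.09·22.99 + 0.91·39.098 + 1·26.982 + 3·28.085 + 8·15.999 = 276.877 g/mol.
Mass of O per formula unit: 8 × 15.999 = 127.992 g.
Weight fraction O = 127.992 / 276.877 = 0.4623.

46.23 mass %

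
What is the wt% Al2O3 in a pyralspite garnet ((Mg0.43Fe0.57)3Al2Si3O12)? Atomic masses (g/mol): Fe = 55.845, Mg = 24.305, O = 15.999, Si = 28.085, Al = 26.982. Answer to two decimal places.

M((Mg0.43Fe0.57)3Al2Si3O12) = 457.055 g/mol; M(Al2O3) = 101.961 g/mol.
Moles Al2O3 per formula unit = 2 Al ÷ 2 = 1.0000.
Al2O3 fraction = (1.0000 × 101.961) / 457.055 = 101.961/457.055 = 0.2231.

22.31 wt%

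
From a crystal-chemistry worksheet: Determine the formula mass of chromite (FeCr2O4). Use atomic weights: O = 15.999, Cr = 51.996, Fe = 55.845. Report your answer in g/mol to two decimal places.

223.83 g/mol

M = 1×55.845 + 2×51.996 + 4×15.999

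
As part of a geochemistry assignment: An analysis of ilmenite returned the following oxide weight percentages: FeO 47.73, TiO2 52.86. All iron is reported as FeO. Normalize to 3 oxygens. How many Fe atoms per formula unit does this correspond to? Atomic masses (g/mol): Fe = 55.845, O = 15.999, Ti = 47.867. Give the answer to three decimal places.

FeO (M=71.844): mol = 0.66436; Fe = 0.66436, O = 0.66436.
TiO2 (M=79.865): mol = 0.66187; Ti = 0.66187, O = 1.32374.
ΣO = 1.98810; factor = 3/ΣO = 1.50898.
Fe apfu = 0.66436 × 1.50898 = 1.003.

1.003 Fe apfu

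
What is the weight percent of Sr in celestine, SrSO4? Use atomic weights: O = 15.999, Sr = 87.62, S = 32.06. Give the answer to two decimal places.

47.70 mass %

M(SrSO4) = 183.676 g/mol.
Sr contributes 1 × 87.62 = 87.620 g per mole.
87.620/183.676 = 0.4770 → 47.70%.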